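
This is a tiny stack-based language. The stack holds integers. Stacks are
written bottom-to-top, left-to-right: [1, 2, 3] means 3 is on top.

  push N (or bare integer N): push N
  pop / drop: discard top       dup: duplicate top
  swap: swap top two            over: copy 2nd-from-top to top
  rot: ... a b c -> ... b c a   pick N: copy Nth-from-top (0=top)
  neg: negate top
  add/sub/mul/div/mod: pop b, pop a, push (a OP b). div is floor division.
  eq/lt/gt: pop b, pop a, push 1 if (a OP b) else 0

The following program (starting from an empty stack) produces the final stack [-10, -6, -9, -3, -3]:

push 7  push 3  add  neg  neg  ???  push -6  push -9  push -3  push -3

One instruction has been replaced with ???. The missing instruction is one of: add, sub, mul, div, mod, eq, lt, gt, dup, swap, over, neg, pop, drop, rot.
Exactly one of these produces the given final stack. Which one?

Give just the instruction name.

Stack before ???: [10]
Stack after ???:  [-10]
The instruction that transforms [10] -> [-10] is: neg

Answer: neg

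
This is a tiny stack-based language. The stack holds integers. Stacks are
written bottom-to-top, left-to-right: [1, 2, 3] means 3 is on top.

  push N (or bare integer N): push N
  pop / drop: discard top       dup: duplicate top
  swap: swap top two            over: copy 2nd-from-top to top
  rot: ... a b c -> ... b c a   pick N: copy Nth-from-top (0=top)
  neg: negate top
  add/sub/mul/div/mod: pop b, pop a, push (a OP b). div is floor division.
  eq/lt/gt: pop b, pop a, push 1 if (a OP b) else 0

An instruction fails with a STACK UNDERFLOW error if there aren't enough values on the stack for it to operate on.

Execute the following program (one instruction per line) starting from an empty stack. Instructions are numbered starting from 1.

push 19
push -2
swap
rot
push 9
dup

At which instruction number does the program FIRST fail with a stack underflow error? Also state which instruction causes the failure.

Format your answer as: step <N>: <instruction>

Answer: step 4: rot

Derivation:
Step 1 ('push 19'): stack = [19], depth = 1
Step 2 ('push -2'): stack = [19, -2], depth = 2
Step 3 ('swap'): stack = [-2, 19], depth = 2
Step 4 ('rot'): needs 3 value(s) but depth is 2 — STACK UNDERFLOW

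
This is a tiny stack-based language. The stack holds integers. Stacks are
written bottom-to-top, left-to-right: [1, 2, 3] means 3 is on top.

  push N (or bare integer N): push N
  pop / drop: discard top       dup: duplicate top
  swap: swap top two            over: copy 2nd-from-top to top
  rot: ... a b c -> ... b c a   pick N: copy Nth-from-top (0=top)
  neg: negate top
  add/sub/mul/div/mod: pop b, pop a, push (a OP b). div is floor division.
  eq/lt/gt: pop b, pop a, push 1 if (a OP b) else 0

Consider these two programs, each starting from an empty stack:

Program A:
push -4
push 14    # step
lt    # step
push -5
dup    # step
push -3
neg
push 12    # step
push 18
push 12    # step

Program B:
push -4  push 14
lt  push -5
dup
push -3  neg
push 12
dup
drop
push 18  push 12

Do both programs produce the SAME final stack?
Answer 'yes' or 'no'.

Answer: yes

Derivation:
Program A trace:
  After 'push -4': [-4]
  After 'push 14': [-4, 14]
  After 'lt': [1]
  After 'push -5': [1, -5]
  After 'dup': [1, -5, -5]
  After 'push -3': [1, -5, -5, -3]
  After 'neg': [1, -5, -5, 3]
  After 'push 12': [1, -5, -5, 3, 12]
  After 'push 18': [1, -5, -5, 3, 12, 18]
  After 'push 12': [1, -5, -5, 3, 12, 18, 12]
Program A final stack: [1, -5, -5, 3, 12, 18, 12]

Program B trace:
  After 'push -4': [-4]
  After 'push 14': [-4, 14]
  After 'lt': [1]
  After 'push -5': [1, -5]
  After 'dup': [1, -5, -5]
  After 'push -3': [1, -5, -5, -3]
  After 'neg': [1, -5, -5, 3]
  After 'push 12': [1, -5, -5, 3, 12]
  After 'dup': [1, -5, -5, 3, 12, 12]
  After 'drop': [1, -5, -5, 3, 12]
  After 'push 18': [1, -5, -5, 3, 12, 18]
  After 'push 12': [1, -5, -5, 3, 12, 18, 12]
Program B final stack: [1, -5, -5, 3, 12, 18, 12]
Same: yes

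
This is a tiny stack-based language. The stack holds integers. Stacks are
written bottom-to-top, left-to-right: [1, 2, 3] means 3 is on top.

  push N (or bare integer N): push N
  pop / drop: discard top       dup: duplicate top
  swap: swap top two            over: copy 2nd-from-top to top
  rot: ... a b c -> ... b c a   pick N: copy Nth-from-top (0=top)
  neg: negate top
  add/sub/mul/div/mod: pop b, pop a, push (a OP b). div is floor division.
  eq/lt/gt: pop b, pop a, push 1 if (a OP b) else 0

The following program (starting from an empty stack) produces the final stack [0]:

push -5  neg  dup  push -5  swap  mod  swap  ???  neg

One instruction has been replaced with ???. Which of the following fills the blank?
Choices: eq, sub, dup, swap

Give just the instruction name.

Answer: eq

Derivation:
Stack before ???: [0, 5]
Stack after ???:  [0]
Checking each choice:
  eq: MATCH
  sub: produces [5]
  dup: produces [0, 5, -5]
  swap: produces [5, 0]


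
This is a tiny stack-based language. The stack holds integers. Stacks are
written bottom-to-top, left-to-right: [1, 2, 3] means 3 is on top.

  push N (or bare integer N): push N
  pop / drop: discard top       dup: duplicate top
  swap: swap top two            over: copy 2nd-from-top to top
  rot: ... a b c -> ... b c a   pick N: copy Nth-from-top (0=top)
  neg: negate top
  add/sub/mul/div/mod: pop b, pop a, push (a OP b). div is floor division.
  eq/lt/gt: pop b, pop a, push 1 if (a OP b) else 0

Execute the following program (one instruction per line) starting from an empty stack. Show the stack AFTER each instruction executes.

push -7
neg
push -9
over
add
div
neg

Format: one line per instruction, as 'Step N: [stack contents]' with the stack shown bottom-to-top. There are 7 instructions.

Step 1: [-7]
Step 2: [7]
Step 3: [7, -9]
Step 4: [7, -9, 7]
Step 5: [7, -2]
Step 6: [-4]
Step 7: [4]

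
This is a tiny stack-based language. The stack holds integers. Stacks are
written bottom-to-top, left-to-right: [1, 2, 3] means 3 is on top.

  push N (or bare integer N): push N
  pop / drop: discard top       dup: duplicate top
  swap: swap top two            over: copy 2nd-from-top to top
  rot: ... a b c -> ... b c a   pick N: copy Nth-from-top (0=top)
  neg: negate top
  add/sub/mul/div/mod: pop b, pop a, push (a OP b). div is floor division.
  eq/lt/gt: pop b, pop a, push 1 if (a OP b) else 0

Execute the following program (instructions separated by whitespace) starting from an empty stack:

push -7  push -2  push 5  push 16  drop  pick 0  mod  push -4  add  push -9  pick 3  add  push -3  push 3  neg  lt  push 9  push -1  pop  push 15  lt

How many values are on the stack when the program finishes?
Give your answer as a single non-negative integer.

After 'push -7': stack = [-7] (depth 1)
After 'push -2': stack = [-7, -2] (depth 2)
After 'push 5': stack = [-7, -2, 5] (depth 3)
After 'push 16': stack = [-7, -2, 5, 16] (depth 4)
After 'drop': stack = [-7, -2, 5] (depth 3)
After 'pick 0': stack = [-7, -2, 5, 5] (depth 4)
After 'mod': stack = [-7, -2, 0] (depth 3)
After 'push -4': stack = [-7, -2, 0, -4] (depth 4)
After 'add': stack = [-7, -2, -4] (depth 3)
After 'push -9': stack = [-7, -2, -4, -9] (depth 4)
  ...
After 'add': stack = [-7, -2, -4, -16] (depth 4)
After 'push -3': stack = [-7, -2, -4, -16, -3] (depth 5)
After 'push 3': stack = [-7, -2, -4, -16, -3, 3] (depth 6)
After 'neg': stack = [-7, -2, -4, -16, -3, -3] (depth 6)
After 'lt': stack = [-7, -2, -4, -16, 0] (depth 5)
After 'push 9': stack = [-7, -2, -4, -16, 0, 9] (depth 6)
After 'push -1': stack = [-7, -2, -4, -16, 0, 9, -1] (depth 7)
After 'pop': stack = [-7, -2, -4, -16, 0, 9] (depth 6)
After 'push 15': stack = [-7, -2, -4, -16, 0, 9, 15] (depth 7)
After 'lt': stack = [-7, -2, -4, -16, 0, 1] (depth 6)

Answer: 6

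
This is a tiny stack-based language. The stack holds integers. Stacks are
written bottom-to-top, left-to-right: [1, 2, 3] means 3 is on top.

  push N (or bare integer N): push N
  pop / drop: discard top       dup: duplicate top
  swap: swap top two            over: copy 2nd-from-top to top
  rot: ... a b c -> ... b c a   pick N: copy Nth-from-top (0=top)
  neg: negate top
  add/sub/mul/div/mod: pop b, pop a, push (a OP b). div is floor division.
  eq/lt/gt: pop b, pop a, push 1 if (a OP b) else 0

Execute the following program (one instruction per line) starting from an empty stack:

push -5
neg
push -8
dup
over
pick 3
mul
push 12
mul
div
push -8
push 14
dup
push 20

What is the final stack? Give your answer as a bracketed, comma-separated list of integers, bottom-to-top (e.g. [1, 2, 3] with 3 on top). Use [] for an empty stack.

Answer: [5, -8, 0, -8, 14, 14, 20]

Derivation:
After 'push -5': [-5]
After 'neg': [5]
After 'push -8': [5, -8]
After 'dup': [5, -8, -8]
After 'over': [5, -8, -8, -8]
After 'pick 3': [5, -8, -8, -8, 5]
After 'mul': [5, -8, -8, -40]
After 'push 12': [5, -8, -8, -40, 12]
After 'mul': [5, -8, -8, -480]
After 'div': [5, -8, 0]
After 'push -8': [5, -8, 0, -8]
After 'push 14': [5, -8, 0, -8, 14]
After 'dup': [5, -8, 0, -8, 14, 14]
After 'push 20': [5, -8, 0, -8, 14, 14, 20]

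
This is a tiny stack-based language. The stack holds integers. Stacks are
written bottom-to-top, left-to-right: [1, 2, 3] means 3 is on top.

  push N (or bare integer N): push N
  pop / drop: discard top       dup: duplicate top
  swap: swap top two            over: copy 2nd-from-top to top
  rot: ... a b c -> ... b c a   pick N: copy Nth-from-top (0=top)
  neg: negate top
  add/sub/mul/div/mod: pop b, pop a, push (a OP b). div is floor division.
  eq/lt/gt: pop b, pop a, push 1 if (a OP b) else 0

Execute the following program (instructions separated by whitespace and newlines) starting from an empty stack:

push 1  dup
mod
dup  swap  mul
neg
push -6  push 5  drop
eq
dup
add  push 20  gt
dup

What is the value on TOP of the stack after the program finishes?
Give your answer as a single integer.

After 'push 1': [1]
After 'dup': [1, 1]
After 'mod': [0]
After 'dup': [0, 0]
After 'swap': [0, 0]
After 'mul': [0]
After 'neg': [0]
After 'push -6': [0, -6]
After 'push 5': [0, -6, 5]
After 'drop': [0, -6]
After 'eq': [0]
After 'dup': [0, 0]
After 'add': [0]
After 'push 20': [0, 20]
After 'gt': [0]
After 'dup': [0, 0]

Answer: 0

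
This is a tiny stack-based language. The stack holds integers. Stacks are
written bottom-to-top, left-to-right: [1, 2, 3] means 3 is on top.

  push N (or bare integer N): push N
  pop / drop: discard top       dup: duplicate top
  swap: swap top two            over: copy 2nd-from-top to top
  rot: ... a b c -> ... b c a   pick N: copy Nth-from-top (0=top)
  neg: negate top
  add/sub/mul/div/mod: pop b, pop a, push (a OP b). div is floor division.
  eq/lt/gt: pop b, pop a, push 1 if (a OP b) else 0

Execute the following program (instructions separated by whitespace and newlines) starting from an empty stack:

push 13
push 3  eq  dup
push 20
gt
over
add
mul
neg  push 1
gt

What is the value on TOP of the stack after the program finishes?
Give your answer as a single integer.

Answer: 0

Derivation:
After 'push 13': [13]
After 'push 3': [13, 3]
After 'eq': [0]
After 'dup': [0, 0]
After 'push 20': [0, 0, 20]
After 'gt': [0, 0]
After 'over': [0, 0, 0]
After 'add': [0, 0]
After 'mul': [0]
After 'neg': [0]
After 'push 1': [0, 1]
After 'gt': [0]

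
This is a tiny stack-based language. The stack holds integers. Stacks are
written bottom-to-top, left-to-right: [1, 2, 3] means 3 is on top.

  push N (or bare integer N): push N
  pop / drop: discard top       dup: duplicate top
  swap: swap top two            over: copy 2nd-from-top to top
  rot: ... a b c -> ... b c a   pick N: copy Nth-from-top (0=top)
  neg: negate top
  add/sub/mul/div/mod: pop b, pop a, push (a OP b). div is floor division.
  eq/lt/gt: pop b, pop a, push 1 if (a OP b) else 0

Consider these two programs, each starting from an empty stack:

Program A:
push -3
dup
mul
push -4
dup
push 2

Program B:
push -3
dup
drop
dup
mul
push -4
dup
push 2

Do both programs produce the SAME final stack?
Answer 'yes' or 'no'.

Answer: yes

Derivation:
Program A trace:
  After 'push -3': [-3]
  After 'dup': [-3, -3]
  After 'mul': [9]
  After 'push -4': [9, -4]
  After 'dup': [9, -4, -4]
  After 'push 2': [9, -4, -4, 2]
Program A final stack: [9, -4, -4, 2]

Program B trace:
  After 'push -3': [-3]
  After 'dup': [-3, -3]
  After 'drop': [-3]
  After 'dup': [-3, -3]
  After 'mul': [9]
  After 'push -4': [9, -4]
  After 'dup': [9, -4, -4]
  After 'push 2': [9, -4, -4, 2]
Program B final stack: [9, -4, -4, 2]
Same: yes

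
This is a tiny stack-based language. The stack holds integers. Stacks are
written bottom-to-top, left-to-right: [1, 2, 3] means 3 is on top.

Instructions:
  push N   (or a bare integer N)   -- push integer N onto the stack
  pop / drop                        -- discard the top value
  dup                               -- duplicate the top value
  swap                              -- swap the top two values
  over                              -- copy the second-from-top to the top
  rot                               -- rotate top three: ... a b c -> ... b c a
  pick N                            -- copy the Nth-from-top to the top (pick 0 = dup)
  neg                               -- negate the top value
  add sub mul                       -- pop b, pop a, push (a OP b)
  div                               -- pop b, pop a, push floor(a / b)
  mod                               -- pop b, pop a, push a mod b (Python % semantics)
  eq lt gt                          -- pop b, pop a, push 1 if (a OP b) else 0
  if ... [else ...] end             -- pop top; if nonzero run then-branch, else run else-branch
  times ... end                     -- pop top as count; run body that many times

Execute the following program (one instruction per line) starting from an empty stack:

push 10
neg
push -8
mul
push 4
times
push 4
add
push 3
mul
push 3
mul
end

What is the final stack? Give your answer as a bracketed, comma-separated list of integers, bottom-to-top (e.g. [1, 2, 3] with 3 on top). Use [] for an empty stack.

Answer: [554400]

Derivation:
After 'push 10': [10]
After 'neg': [-10]
After 'push -8': [-10, -8]
After 'mul': [80]
After 'push 4': [80, 4]
After 'times': [80]
After 'push 4': [80, 4]
After 'add': [84]
After 'push 3': [84, 3]
After 'mul': [252]
After 'push 3': [252, 3]
After 'mul': [756]
  ...
After 'push 4': [6840, 4]
After 'add': [6844]
After 'push 3': [6844, 3]
After 'mul': [20532]
After 'push 3': [20532, 3]
After 'mul': [61596]
After 'push 4': [61596, 4]
After 'add': [61600]
After 'push 3': [61600, 3]
After 'mul': [184800]
After 'push 3': [184800, 3]
After 'mul': [554400]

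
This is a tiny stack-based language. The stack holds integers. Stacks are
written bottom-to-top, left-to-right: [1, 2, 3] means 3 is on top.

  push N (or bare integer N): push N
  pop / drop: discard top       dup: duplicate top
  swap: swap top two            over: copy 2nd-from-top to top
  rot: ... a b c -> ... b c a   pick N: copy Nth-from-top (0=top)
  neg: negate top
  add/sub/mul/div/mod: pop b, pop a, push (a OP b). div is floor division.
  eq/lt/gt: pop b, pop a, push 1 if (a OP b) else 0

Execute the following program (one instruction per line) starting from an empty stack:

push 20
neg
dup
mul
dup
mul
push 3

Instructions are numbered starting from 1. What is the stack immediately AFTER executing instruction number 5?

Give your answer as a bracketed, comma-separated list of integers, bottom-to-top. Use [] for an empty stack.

Step 1 ('push 20'): [20]
Step 2 ('neg'): [-20]
Step 3 ('dup'): [-20, -20]
Step 4 ('mul'): [400]
Step 5 ('dup'): [400, 400]

Answer: [400, 400]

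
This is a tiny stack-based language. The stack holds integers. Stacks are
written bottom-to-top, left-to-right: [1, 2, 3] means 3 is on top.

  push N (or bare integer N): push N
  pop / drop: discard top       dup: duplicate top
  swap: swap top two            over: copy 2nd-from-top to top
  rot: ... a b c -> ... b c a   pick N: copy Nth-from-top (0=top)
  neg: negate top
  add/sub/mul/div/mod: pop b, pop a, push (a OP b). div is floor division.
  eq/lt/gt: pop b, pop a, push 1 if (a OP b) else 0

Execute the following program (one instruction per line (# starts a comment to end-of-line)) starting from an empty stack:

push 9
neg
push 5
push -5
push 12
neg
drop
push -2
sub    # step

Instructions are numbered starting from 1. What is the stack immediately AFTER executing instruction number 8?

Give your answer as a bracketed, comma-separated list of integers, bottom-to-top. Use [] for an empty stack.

Answer: [-9, 5, -5, -2]

Derivation:
Step 1 ('push 9'): [9]
Step 2 ('neg'): [-9]
Step 3 ('push 5'): [-9, 5]
Step 4 ('push -5'): [-9, 5, -5]
Step 5 ('push 12'): [-9, 5, -5, 12]
Step 6 ('neg'): [-9, 5, -5, -12]
Step 7 ('drop'): [-9, 5, -5]
Step 8 ('push -2'): [-9, 5, -5, -2]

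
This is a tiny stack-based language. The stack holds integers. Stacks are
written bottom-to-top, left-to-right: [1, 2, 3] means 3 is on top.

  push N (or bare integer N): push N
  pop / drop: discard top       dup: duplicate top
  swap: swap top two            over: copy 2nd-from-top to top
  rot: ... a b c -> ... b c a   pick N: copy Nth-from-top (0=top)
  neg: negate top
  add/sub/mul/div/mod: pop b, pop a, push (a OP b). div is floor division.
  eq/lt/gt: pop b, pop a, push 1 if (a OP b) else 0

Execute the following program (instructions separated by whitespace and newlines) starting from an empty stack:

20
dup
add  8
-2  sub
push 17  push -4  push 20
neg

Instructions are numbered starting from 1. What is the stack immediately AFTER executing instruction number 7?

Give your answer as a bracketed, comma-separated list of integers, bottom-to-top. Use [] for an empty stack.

Answer: [40, 10, 17]

Derivation:
Step 1 ('20'): [20]
Step 2 ('dup'): [20, 20]
Step 3 ('add'): [40]
Step 4 ('8'): [40, 8]
Step 5 ('-2'): [40, 8, -2]
Step 6 ('sub'): [40, 10]
Step 7 ('push 17'): [40, 10, 17]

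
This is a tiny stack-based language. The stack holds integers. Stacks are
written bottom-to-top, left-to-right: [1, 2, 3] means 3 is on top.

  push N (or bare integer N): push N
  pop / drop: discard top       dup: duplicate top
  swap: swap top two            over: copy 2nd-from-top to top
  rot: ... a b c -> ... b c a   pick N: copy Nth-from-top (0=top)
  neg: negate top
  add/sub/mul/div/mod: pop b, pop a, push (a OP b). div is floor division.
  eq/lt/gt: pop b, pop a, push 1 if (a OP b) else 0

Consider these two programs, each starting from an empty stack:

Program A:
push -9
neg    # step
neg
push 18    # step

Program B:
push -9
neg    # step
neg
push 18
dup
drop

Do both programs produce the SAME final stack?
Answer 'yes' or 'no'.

Answer: yes

Derivation:
Program A trace:
  After 'push -9': [-9]
  After 'neg': [9]
  After 'neg': [-9]
  After 'push 18': [-9, 18]
Program A final stack: [-9, 18]

Program B trace:
  After 'push -9': [-9]
  After 'neg': [9]
  After 'neg': [-9]
  After 'push 18': [-9, 18]
  After 'dup': [-9, 18, 18]
  After 'drop': [-9, 18]
Program B final stack: [-9, 18]
Same: yes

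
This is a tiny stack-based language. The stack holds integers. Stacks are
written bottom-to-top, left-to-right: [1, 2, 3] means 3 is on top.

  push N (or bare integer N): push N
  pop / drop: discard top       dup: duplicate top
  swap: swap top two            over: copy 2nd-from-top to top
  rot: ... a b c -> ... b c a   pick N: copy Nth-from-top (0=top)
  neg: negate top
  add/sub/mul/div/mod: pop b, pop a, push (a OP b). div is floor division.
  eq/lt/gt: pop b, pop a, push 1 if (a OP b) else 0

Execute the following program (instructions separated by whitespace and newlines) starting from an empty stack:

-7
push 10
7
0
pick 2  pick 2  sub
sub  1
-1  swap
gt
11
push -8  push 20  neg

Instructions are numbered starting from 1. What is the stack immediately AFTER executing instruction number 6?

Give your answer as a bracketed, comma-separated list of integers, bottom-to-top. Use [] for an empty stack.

Step 1 ('-7'): [-7]
Step 2 ('push 10'): [-7, 10]
Step 3 ('7'): [-7, 10, 7]
Step 4 ('0'): [-7, 10, 7, 0]
Step 5 ('pick 2'): [-7, 10, 7, 0, 10]
Step 6 ('pick 2'): [-7, 10, 7, 0, 10, 7]

Answer: [-7, 10, 7, 0, 10, 7]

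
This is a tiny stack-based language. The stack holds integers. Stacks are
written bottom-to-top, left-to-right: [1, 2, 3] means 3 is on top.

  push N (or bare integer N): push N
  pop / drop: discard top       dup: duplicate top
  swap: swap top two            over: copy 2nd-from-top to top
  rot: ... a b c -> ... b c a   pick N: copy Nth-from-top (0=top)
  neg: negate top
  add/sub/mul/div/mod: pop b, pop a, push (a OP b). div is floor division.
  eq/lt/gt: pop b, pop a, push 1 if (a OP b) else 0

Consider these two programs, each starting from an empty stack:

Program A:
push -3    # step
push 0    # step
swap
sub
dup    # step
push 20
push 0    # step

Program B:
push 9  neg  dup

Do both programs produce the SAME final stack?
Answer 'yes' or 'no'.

Program A trace:
  After 'push -3': [-3]
  After 'push 0': [-3, 0]
  After 'swap': [0, -3]
  After 'sub': [3]
  After 'dup': [3, 3]
  After 'push 20': [3, 3, 20]
  After 'push 0': [3, 3, 20, 0]
Program A final stack: [3, 3, 20, 0]

Program B trace:
  After 'push 9': [9]
  After 'neg': [-9]
  After 'dup': [-9, -9]
Program B final stack: [-9, -9]
Same: no

Answer: no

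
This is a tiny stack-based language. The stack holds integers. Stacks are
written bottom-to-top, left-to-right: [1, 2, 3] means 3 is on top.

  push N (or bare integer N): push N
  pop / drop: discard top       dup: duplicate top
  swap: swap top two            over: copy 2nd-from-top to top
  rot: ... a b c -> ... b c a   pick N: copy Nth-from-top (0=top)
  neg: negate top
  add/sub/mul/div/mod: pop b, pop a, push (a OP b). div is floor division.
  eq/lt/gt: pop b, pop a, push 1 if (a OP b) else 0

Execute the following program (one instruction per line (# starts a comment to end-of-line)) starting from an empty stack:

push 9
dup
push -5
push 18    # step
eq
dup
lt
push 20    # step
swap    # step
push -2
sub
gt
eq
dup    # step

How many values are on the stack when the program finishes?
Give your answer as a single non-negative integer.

Answer: 3

Derivation:
After 'push 9': stack = [9] (depth 1)
After 'dup': stack = [9, 9] (depth 2)
After 'push -5': stack = [9, 9, -5] (depth 3)
After 'push 18': stack = [9, 9, -5, 18] (depth 4)
After 'eq': stack = [9, 9, 0] (depth 3)
After 'dup': stack = [9, 9, 0, 0] (depth 4)
After 'lt': stack = [9, 9, 0] (depth 3)
After 'push 20': stack = [9, 9, 0, 20] (depth 4)
After 'swap': stack = [9, 9, 20, 0] (depth 4)
After 'push -2': stack = [9, 9, 20, 0, -2] (depth 5)
After 'sub': stack = [9, 9, 20, 2] (depth 4)
After 'gt': stack = [9, 9, 1] (depth 3)
After 'eq': stack = [9, 0] (depth 2)
After 'dup': stack = [9, 0, 0] (depth 3)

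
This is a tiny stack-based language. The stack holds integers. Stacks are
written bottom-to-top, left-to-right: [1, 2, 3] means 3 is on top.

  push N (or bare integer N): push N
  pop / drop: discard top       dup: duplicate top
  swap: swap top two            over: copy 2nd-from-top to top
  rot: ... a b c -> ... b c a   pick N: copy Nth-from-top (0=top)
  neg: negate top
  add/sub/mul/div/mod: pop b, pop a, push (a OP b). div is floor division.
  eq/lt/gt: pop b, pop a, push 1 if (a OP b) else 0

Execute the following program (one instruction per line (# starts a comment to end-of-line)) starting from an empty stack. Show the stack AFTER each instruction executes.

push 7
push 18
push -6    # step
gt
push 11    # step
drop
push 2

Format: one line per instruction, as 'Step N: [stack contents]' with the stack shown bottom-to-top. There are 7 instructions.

Step 1: [7]
Step 2: [7, 18]
Step 3: [7, 18, -6]
Step 4: [7, 1]
Step 5: [7, 1, 11]
Step 6: [7, 1]
Step 7: [7, 1, 2]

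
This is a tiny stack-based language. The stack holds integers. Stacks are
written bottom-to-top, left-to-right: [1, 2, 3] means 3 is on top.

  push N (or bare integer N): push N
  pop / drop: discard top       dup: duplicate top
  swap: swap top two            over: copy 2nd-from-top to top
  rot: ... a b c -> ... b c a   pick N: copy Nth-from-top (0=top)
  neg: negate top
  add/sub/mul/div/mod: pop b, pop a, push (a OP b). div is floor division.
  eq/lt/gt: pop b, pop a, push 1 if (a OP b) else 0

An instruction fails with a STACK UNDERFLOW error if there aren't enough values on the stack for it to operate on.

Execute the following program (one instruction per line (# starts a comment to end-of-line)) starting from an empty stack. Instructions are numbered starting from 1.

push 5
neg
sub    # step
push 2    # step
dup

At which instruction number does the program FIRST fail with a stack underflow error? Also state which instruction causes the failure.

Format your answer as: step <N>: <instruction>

Answer: step 3: sub

Derivation:
Step 1 ('push 5'): stack = [5], depth = 1
Step 2 ('neg'): stack = [-5], depth = 1
Step 3 ('sub'): needs 2 value(s) but depth is 1 — STACK UNDERFLOW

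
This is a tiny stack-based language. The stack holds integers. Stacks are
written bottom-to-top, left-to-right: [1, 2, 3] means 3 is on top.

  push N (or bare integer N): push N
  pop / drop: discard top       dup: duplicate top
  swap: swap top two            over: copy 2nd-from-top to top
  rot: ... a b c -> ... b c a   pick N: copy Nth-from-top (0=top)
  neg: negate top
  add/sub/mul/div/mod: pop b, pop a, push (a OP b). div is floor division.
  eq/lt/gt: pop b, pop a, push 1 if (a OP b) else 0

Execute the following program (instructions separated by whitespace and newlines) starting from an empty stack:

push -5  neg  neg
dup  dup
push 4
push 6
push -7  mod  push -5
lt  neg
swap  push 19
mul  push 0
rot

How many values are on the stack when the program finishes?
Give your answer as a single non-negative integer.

Answer: 6

Derivation:
After 'push -5': stack = [-5] (depth 1)
After 'neg': stack = [5] (depth 1)
After 'neg': stack = [-5] (depth 1)
After 'dup': stack = [-5, -5] (depth 2)
After 'dup': stack = [-5, -5, -5] (depth 3)
After 'push 4': stack = [-5, -5, -5, 4] (depth 4)
After 'push 6': stack = [-5, -5, -5, 4, 6] (depth 5)
After 'push -7': stack = [-5, -5, -5, 4, 6, -7] (depth 6)
After 'mod': stack = [-5, -5, -5, 4, -1] (depth 5)
After 'push -5': stack = [-5, -5, -5, 4, -1, -5] (depth 6)
After 'lt': stack = [-5, -5, -5, 4, 0] (depth 5)
After 'neg': stack = [-5, -5, -5, 4, 0] (depth 5)
After 'swap': stack = [-5, -5, -5, 0, 4] (depth 5)
After 'push 19': stack = [-5, -5, -5, 0, 4, 19] (depth 6)
After 'mul': stack = [-5, -5, -5, 0, 76] (depth 5)
After 'push 0': stack = [-5, -5, -5, 0, 76, 0] (depth 6)
After 'rot': stack = [-5, -5, -5, 76, 0, 0] (depth 6)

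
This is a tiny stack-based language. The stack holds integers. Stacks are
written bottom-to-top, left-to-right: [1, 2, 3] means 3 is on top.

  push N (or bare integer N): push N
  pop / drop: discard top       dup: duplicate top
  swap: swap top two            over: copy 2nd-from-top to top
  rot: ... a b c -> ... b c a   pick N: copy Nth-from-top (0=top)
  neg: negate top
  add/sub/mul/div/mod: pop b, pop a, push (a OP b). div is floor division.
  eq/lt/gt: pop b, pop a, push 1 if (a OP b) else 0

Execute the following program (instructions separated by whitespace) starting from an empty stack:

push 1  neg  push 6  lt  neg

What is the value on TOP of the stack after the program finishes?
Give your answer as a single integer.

After 'push 1': [1]
After 'neg': [-1]
After 'push 6': [-1, 6]
After 'lt': [1]
After 'neg': [-1]

Answer: -1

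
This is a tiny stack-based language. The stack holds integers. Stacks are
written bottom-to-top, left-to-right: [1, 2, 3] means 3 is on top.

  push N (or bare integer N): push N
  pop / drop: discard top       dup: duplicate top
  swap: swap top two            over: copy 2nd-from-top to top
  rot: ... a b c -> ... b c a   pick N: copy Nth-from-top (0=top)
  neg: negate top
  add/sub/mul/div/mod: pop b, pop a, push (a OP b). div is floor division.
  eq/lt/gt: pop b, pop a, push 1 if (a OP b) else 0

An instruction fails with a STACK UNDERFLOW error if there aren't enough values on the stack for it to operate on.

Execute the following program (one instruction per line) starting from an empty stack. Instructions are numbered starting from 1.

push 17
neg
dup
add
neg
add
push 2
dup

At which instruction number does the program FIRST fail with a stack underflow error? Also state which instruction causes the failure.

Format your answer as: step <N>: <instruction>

Answer: step 6: add

Derivation:
Step 1 ('push 17'): stack = [17], depth = 1
Step 2 ('neg'): stack = [-17], depth = 1
Step 3 ('dup'): stack = [-17, -17], depth = 2
Step 4 ('add'): stack = [-34], depth = 1
Step 5 ('neg'): stack = [34], depth = 1
Step 6 ('add'): needs 2 value(s) but depth is 1 — STACK UNDERFLOW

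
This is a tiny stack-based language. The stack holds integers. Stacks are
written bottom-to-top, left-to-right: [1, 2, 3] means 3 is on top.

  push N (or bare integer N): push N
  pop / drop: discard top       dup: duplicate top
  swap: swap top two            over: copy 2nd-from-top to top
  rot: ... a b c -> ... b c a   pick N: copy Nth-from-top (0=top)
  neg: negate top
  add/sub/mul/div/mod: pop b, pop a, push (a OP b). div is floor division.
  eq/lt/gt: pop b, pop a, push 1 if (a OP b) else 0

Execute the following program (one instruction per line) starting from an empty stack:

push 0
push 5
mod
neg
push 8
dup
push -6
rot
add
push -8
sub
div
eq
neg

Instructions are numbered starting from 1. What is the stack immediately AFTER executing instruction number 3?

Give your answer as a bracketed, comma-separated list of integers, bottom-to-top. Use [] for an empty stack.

Step 1 ('push 0'): [0]
Step 2 ('push 5'): [0, 5]
Step 3 ('mod'): [0]

Answer: [0]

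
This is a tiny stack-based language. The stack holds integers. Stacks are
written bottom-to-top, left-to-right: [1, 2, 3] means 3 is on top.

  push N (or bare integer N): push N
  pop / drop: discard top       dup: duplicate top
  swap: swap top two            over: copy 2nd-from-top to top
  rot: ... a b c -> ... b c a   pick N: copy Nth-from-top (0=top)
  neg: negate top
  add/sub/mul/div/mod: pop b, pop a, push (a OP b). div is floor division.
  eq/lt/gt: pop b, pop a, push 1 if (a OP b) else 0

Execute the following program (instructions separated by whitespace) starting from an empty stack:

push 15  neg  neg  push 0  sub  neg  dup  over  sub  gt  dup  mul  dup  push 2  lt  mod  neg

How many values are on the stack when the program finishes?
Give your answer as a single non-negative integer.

Answer: 1

Derivation:
After 'push 15': stack = [15] (depth 1)
After 'neg': stack = [-15] (depth 1)
After 'neg': stack = [15] (depth 1)
After 'push 0': stack = [15, 0] (depth 2)
After 'sub': stack = [15] (depth 1)
After 'neg': stack = [-15] (depth 1)
After 'dup': stack = [-15, -15] (depth 2)
After 'over': stack = [-15, -15, -15] (depth 3)
After 'sub': stack = [-15, 0] (depth 2)
After 'gt': stack = [0] (depth 1)
After 'dup': stack = [0, 0] (depth 2)
After 'mul': stack = [0] (depth 1)
After 'dup': stack = [0, 0] (depth 2)
After 'push 2': stack = [0, 0, 2] (depth 3)
After 'lt': stack = [0, 1] (depth 2)
After 'mod': stack = [0] (depth 1)
After 'neg': stack = [0] (depth 1)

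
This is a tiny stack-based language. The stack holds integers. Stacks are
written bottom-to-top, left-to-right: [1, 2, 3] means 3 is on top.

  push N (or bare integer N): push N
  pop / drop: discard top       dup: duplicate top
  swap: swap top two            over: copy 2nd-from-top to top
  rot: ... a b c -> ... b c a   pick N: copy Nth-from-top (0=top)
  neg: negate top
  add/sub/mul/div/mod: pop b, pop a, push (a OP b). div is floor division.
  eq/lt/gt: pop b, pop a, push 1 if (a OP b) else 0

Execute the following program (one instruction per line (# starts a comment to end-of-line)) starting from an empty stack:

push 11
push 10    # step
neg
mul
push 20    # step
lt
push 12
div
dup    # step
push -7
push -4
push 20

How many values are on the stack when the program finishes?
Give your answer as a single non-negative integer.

After 'push 11': stack = [11] (depth 1)
After 'push 10': stack = [11, 10] (depth 2)
After 'neg': stack = [11, -10] (depth 2)
After 'mul': stack = [-110] (depth 1)
After 'push 20': stack = [-110, 20] (depth 2)
After 'lt': stack = [1] (depth 1)
After 'push 12': stack = [1, 12] (depth 2)
After 'div': stack = [0] (depth 1)
After 'dup': stack = [0, 0] (depth 2)
After 'push -7': stack = [0, 0, -7] (depth 3)
After 'push -4': stack = [0, 0, -7, -4] (depth 4)
After 'push 20': stack = [0, 0, -7, -4, 20] (depth 5)

Answer: 5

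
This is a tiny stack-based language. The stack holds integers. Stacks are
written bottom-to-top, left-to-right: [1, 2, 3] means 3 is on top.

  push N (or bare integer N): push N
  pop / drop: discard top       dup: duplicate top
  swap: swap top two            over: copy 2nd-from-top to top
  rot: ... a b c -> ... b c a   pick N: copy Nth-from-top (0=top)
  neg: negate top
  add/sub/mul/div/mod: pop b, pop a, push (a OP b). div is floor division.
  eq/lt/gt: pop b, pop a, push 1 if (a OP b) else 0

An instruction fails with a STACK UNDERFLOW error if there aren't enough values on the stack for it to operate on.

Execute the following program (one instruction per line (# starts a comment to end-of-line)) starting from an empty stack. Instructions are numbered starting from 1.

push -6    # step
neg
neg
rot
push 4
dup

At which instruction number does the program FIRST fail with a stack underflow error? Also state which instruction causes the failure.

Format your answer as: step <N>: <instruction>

Answer: step 4: rot

Derivation:
Step 1 ('push -6'): stack = [-6], depth = 1
Step 2 ('neg'): stack = [6], depth = 1
Step 3 ('neg'): stack = [-6], depth = 1
Step 4 ('rot'): needs 3 value(s) but depth is 1 — STACK UNDERFLOW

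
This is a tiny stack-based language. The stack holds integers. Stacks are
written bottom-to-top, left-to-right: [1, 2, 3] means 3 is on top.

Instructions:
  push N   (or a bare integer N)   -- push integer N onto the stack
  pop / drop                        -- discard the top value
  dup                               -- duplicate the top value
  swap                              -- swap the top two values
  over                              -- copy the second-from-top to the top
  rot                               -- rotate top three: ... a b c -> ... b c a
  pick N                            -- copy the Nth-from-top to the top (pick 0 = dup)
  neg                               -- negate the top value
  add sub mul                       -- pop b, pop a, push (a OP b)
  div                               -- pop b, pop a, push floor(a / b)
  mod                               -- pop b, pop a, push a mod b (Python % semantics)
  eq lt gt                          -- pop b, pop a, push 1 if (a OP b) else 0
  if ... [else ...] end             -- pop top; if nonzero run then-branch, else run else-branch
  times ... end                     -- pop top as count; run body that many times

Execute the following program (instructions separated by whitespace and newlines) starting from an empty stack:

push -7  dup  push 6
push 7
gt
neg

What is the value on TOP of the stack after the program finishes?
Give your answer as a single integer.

Answer: 0

Derivation:
After 'push -7': [-7]
After 'dup': [-7, -7]
After 'push 6': [-7, -7, 6]
After 'push 7': [-7, -7, 6, 7]
After 'gt': [-7, -7, 0]
After 'neg': [-7, -7, 0]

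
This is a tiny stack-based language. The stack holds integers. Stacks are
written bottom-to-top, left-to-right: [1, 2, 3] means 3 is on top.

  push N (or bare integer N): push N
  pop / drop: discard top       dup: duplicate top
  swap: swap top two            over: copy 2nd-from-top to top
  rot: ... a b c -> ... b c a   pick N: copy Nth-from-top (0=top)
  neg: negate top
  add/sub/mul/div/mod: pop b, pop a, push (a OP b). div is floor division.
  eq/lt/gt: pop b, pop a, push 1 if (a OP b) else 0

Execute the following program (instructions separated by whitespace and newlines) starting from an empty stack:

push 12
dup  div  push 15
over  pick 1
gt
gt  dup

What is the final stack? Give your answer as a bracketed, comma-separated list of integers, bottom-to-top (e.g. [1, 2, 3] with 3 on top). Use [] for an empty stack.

After 'push 12': [12]
After 'dup': [12, 12]
After 'div': [1]
After 'push 15': [1, 15]
After 'over': [1, 15, 1]
After 'pick 1': [1, 15, 1, 15]
After 'gt': [1, 15, 0]
After 'gt': [1, 1]
After 'dup': [1, 1, 1]

Answer: [1, 1, 1]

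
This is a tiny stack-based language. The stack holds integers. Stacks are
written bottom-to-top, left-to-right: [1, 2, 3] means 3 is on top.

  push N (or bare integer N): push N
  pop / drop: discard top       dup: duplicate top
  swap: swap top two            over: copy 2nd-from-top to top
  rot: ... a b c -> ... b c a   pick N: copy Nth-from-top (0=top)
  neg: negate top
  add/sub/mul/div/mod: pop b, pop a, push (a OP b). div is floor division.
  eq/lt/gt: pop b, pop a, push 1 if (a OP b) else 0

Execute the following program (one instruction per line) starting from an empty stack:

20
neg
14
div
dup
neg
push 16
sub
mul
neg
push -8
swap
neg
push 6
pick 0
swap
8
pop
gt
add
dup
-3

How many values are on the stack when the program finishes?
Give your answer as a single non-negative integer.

Answer: 4

Derivation:
After 'push 20': stack = [20] (depth 1)
After 'neg': stack = [-20] (depth 1)
After 'push 14': stack = [-20, 14] (depth 2)
After 'div': stack = [-2] (depth 1)
After 'dup': stack = [-2, -2] (depth 2)
After 'neg': stack = [-2, 2] (depth 2)
After 'push 16': stack = [-2, 2, 16] (depth 3)
After 'sub': stack = [-2, -14] (depth 2)
After 'mul': stack = [28] (depth 1)
After 'neg': stack = [-28] (depth 1)
  ...
After 'neg': stack = [-8, 28] (depth 2)
After 'push 6': stack = [-8, 28, 6] (depth 3)
After 'pick 0': stack = [-8, 28, 6, 6] (depth 4)
After 'swap': stack = [-8, 28, 6, 6] (depth 4)
After 'push 8': stack = [-8, 28, 6, 6, 8] (depth 5)
After 'pop': stack = [-8, 28, 6, 6] (depth 4)
After 'gt': stack = [-8, 28, 0] (depth 3)
After 'add': stack = [-8, 28] (depth 2)
After 'dup': stack = [-8, 28, 28] (depth 3)
After 'push -3': stack = [-8, 28, 28, -3] (depth 4)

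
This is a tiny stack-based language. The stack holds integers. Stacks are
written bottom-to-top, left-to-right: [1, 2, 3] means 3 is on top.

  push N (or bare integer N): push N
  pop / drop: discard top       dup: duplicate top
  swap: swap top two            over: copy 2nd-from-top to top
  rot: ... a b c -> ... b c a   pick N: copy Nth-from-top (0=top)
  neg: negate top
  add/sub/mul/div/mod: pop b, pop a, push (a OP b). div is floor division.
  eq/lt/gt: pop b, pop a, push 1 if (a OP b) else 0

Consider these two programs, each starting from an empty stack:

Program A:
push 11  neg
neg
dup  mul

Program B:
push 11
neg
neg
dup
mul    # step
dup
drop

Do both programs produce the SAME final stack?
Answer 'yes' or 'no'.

Program A trace:
  After 'push 11': [11]
  After 'neg': [-11]
  After 'neg': [11]
  After 'dup': [11, 11]
  After 'mul': [121]
Program A final stack: [121]

Program B trace:
  After 'push 11': [11]
  After 'neg': [-11]
  After 'neg': [11]
  After 'dup': [11, 11]
  After 'mul': [121]
  After 'dup': [121, 121]
  After 'drop': [121]
Program B final stack: [121]
Same: yes

Answer: yes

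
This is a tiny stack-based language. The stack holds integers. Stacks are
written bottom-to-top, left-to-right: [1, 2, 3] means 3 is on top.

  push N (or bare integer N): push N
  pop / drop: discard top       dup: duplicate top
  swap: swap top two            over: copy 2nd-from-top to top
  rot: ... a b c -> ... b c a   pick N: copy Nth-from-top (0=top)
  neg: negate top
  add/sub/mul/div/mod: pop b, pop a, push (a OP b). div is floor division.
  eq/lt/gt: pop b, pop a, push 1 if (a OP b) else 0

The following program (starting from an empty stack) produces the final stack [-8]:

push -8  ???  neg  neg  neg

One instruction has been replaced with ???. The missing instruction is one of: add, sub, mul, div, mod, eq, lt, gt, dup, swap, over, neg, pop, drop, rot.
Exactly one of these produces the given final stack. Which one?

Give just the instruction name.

Stack before ???: [-8]
Stack after ???:  [8]
The instruction that transforms [-8] -> [8] is: neg

Answer: neg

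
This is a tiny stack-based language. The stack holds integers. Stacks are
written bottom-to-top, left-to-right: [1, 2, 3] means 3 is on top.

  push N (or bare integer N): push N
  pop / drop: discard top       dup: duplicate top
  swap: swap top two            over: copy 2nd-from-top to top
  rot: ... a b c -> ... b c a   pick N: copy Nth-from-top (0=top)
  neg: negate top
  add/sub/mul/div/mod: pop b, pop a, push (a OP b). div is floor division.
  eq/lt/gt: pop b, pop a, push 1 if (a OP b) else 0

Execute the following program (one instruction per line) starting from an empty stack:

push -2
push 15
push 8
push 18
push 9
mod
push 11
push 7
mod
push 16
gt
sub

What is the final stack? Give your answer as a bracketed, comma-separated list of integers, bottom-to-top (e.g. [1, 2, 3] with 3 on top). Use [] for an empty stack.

Answer: [-2, 15, 8, 0]

Derivation:
After 'push -2': [-2]
After 'push 15': [-2, 15]
After 'push 8': [-2, 15, 8]
After 'push 18': [-2, 15, 8, 18]
After 'push 9': [-2, 15, 8, 18, 9]
After 'mod': [-2, 15, 8, 0]
After 'push 11': [-2, 15, 8, 0, 11]
After 'push 7': [-2, 15, 8, 0, 11, 7]
After 'mod': [-2, 15, 8, 0, 4]
After 'push 16': [-2, 15, 8, 0, 4, 16]
After 'gt': [-2, 15, 8, 0, 0]
After 'sub': [-2, 15, 8, 0]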